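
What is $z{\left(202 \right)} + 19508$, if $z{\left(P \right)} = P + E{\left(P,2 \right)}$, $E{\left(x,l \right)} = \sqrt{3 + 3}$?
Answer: $19710 + \sqrt{6} \approx 19712.0$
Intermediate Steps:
$E{\left(x,l \right)} = \sqrt{6}$
$z{\left(P \right)} = P + \sqrt{6}$
$z{\left(202 \right)} + 19508 = \left(202 + \sqrt{6}\right) + 19508 = 19710 + \sqrt{6}$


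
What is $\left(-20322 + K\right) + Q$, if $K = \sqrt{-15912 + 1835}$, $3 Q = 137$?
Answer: $- \frac{60829}{3} + i \sqrt{14077} \approx -20276.0 + 118.65 i$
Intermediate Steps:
$Q = \frac{137}{3}$ ($Q = \frac{1}{3} \cdot 137 = \frac{137}{3} \approx 45.667$)
$K = i \sqrt{14077}$ ($K = \sqrt{-14077} = i \sqrt{14077} \approx 118.65 i$)
$\left(-20322 + K\right) + Q = \left(-20322 + i \sqrt{14077}\right) + \frac{137}{3} = - \frac{60829}{3} + i \sqrt{14077}$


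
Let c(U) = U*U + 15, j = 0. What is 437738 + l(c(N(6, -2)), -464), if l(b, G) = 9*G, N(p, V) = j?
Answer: 433562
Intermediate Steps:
N(p, V) = 0
c(U) = 15 + U² (c(U) = U² + 15 = 15 + U²)
437738 + l(c(N(6, -2)), -464) = 437738 + 9*(-464) = 437738 - 4176 = 433562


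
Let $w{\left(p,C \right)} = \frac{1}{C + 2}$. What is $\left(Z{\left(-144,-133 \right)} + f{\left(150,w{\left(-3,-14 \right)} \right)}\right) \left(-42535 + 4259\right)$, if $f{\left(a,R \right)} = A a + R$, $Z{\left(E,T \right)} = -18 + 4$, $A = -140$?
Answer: $\frac{2413005161}{3} \approx 8.0433 \cdot 10^{8}$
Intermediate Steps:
$w{\left(p,C \right)} = \frac{1}{2 + C}$
$Z{\left(E,T \right)} = -14$
$f{\left(a,R \right)} = R - 140 a$ ($f{\left(a,R \right)} = - 140 a + R = R - 140 a$)
$\left(Z{\left(-144,-133 \right)} + f{\left(150,w{\left(-3,-14 \right)} \right)}\right) \left(-42535 + 4259\right) = \left(-14 + \left(\frac{1}{2 - 14} - 21000\right)\right) \left(-42535 + 4259\right) = \left(-14 - \left(21000 - \frac{1}{-12}\right)\right) \left(-38276\right) = \left(-14 - \frac{252001}{12}\right) \left(-38276\right) = \left(- \frac{252169}{12}\right) \left(-38276\right) = \frac{2413005161}{3}$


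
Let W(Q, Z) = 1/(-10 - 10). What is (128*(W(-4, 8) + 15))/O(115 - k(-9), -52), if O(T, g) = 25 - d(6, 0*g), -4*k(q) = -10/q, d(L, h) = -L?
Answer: 9568/155 ≈ 61.729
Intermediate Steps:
W(Q, Z) = -1/20 (W(Q, Z) = 1/(-20) = -1/20)
k(q) = 5/(2*q) (k(q) = -(-5)/(2*q) = 5/(2*q))
O(T, g) = 31 (O(T, g) = 25 - (-1)*6 = 25 - 1*(-6) = 25 + 6 = 31)
(128*(W(-4, 8) + 15))/O(115 - k(-9), -52) = (128*(-1/20 + 15))/31 = (128*(299/20))*(1/31) = (9568/5)*(1/31) = 9568/155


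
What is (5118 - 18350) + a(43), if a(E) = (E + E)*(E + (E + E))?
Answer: -2138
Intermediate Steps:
a(E) = 6*E² (a(E) = (2*E)*(E + 2*E) = (2*E)*(3*E) = 6*E²)
(5118 - 18350) + a(43) = (5118 - 18350) + 6*43² = -13232 + 6*1849 = -13232 + 11094 = -2138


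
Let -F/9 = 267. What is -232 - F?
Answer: 2171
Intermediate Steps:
F = -2403 (F = -9*267 = -2403)
-232 - F = -232 - 1*(-2403) = -232 + 2403 = 2171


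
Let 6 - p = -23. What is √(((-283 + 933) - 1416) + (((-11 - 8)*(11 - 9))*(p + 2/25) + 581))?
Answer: I*√32251/5 ≈ 35.917*I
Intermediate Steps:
p = 29 (p = 6 - 1*(-23) = 6 + 23 = 29)
√(((-283 + 933) - 1416) + (((-11 - 8)*(11 - 9))*(p + 2/25) + 581)) = √(((-283 + 933) - 1416) + (((-11 - 8)*(11 - 9))*(29 + 2/25) + 581)) = √((650 - 1416) + ((-19*2)*(29 + 2*(1/25)) + 581)) = √(-766 + (-38*(29 + 2/25) + 581)) = √(-766 + (-38*727/25 + 581)) = √(-766 + (-27626/25 + 581)) = √(-766 - 13101/25) = √(-32251/25) = I*√32251/5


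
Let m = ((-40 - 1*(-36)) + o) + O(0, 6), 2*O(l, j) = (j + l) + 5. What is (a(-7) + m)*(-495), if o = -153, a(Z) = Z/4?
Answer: 303435/4 ≈ 75859.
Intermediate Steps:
a(Z) = Z/4 (a(Z) = Z*(1/4) = Z/4)
O(l, j) = 5/2 + j/2 + l/2 (O(l, j) = ((j + l) + 5)/2 = (5 + j + l)/2 = 5/2 + j/2 + l/2)
m = -303/2 (m = ((-40 - 1*(-36)) - 153) + (5/2 + (1/2)*6 + (1/2)*0) = ((-40 + 36) - 153) + (5/2 + 3 + 0) = (-4 - 153) + 11/2 = -157 + 11/2 = -303/2 ≈ -151.50)
(a(-7) + m)*(-495) = ((1/4)*(-7) - 303/2)*(-495) = (-7/4 - 303/2)*(-495) = -613/4*(-495) = 303435/4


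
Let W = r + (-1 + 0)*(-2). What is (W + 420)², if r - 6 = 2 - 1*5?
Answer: 180625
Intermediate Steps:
r = 3 (r = 6 + (2 - 1*5) = 6 + (2 - 5) = 6 - 3 = 3)
W = 5 (W = 3 + (-1 + 0)*(-2) = 3 - 1*(-2) = 3 + 2 = 5)
(W + 420)² = (5 + 420)² = 425² = 180625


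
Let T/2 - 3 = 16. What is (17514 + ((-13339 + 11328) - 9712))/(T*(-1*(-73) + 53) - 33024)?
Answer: -5791/28236 ≈ -0.20509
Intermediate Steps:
T = 38 (T = 6 + 2*16 = 6 + 32 = 38)
(17514 + ((-13339 + 11328) - 9712))/(T*(-1*(-73) + 53) - 33024) = (17514 + ((-13339 + 11328) - 9712))/(38*(-1*(-73) + 53) - 33024) = (17514 + (-2011 - 9712))/(38*(73 + 53) - 33024) = (17514 - 11723)/(38*126 - 33024) = 5791/(4788 - 33024) = 5791/(-28236) = 5791*(-1/28236) = -5791/28236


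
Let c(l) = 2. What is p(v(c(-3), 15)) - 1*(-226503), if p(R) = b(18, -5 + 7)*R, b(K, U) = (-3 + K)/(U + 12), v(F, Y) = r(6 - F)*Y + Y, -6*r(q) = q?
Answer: 3171117/14 ≈ 2.2651e+5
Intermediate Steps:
r(q) = -q/6
v(F, Y) = Y + Y*(-1 + F/6) (v(F, Y) = (-(6 - F)/6)*Y + Y = (-1 + F/6)*Y + Y = Y*(-1 + F/6) + Y = Y + Y*(-1 + F/6))
b(K, U) = (-3 + K)/(12 + U)
p(R) = 15*R/14 (p(R) = ((-3 + 18)/(12 + (-5 + 7)))*R = (15/(12 + 2))*R = (15/14)*R = ((1/14)*15)*R = 15*R/14)
p(v(c(-3), 15)) - 1*(-226503) = 15*((⅙)*2*15)/14 - 1*(-226503) = (15/14)*5 + 226503 = 75/14 + 226503 = 3171117/14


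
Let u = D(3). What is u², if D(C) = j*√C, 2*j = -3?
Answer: 27/4 ≈ 6.7500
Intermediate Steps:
j = -3/2 (j = (½)*(-3) = -3/2 ≈ -1.5000)
D(C) = -3*√C/2
u = -3*√3/2 ≈ -2.5981
u² = (-3*√3/2)² = 27/4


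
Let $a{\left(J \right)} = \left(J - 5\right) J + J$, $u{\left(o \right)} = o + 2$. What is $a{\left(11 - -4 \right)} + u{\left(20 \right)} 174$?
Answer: $3993$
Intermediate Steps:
$u{\left(o \right)} = 2 + o$
$a{\left(J \right)} = J + J \left(-5 + J\right)$ ($a{\left(J \right)} = \left(J - 5\right) J + J = \left(-5 + J\right) J + J = J \left(-5 + J\right) + J = J + J \left(-5 + J\right)$)
$a{\left(11 - -4 \right)} + u{\left(20 \right)} 174 = \left(11 - -4\right) \left(-4 + \left(11 - -4\right)\right) + \left(2 + 20\right) 174 = \left(11 + 4\right) \left(-4 + \left(11 + 4\right)\right) + 22 \cdot 174 = 15 \left(-4 + 15\right) + 3828 = 15 \cdot 11 + 3828 = 165 + 3828 = 3993$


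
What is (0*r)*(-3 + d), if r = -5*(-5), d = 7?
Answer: 0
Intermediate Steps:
r = 25
(0*r)*(-3 + d) = (0*25)*(-3 + 7) = 0*4 = 0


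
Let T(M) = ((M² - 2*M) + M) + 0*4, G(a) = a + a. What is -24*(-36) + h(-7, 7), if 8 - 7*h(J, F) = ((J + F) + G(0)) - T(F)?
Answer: 6098/7 ≈ 871.14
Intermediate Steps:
G(a) = 2*a
T(M) = M² - M (T(M) = (M² - M) + 0 = M² - M)
h(J, F) = 8/7 - F/7 - J/7 + F*(-1 + F)/7 (h(J, F) = 8/7 - (((J + F) + 2*0) - F*(-1 + F))/7 = 8/7 - (((F + J) + 0) - F*(-1 + F))/7 = 8/7 - ((F + J) - F*(-1 + F))/7 = 8/7 - (F + J - F*(-1 + F))/7 = 8/7 + (-F/7 - J/7 + F*(-1 + F)/7) = 8/7 - F/7 - J/7 + F*(-1 + F)/7)
-24*(-36) + h(-7, 7) = -24*(-36) + (8/7 - ⅐*7 - ⅐*(-7) + (⅐)*7*(-1 + 7)) = 864 + (8/7 - 1 + 1 + (⅐)*7*6) = 864 + (8/7 - 1 + 1 + 6) = 864 + 50/7 = 6098/7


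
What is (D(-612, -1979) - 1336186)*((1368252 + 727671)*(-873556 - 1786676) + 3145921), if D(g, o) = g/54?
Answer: 22350459037032343280/3 ≈ 7.4502e+18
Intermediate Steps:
D(g, o) = g/54 (D(g, o) = g*(1/54) = g/54)
(D(-612, -1979) - 1336186)*((1368252 + 727671)*(-873556 - 1786676) + 3145921) = ((1/54)*(-612) - 1336186)*((1368252 + 727671)*(-873556 - 1786676) + 3145921) = (-34/3 - 1336186)*(2095923*(-2660232) + 3145921) = -4008592*(-5575641434136 + 3145921)/3 = -4008592/3*(-5575638288215) = 22350459037032343280/3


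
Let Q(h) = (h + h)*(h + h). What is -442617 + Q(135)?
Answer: -369717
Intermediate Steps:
Q(h) = 4*h**2 (Q(h) = (2*h)*(2*h) = 4*h**2)
-442617 + Q(135) = -442617 + 4*135**2 = -442617 + 4*18225 = -442617 + 72900 = -369717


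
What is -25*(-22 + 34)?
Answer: -300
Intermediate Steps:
-25*(-22 + 34) = -25*12 = -300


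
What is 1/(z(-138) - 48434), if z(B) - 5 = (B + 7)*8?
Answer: -1/49477 ≈ -2.0211e-5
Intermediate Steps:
z(B) = 61 + 8*B (z(B) = 5 + (B + 7)*8 = 5 + (7 + B)*8 = 5 + (56 + 8*B) = 61 + 8*B)
1/(z(-138) - 48434) = 1/((61 + 8*(-138)) - 48434) = 1/((61 - 1104) - 48434) = 1/(-1043 - 48434) = 1/(-49477) = -1/49477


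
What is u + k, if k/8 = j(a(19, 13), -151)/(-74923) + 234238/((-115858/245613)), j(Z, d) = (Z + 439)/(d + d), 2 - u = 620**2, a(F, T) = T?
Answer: -2855443114849775982/655372384517 ≈ -4.3570e+6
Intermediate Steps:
u = -384398 (u = 2 - 1*620**2 = 2 - 1*384400 = 2 - 384400 = -384398)
j(Z, d) = (439 + Z)/(2*d) (j(Z, d) = (439 + Z)/((2*d)) = (439 + Z)*(1/(2*d)) = (439 + Z)/(2*d))
k = -2603519280986210216/655372384517 (k = 8*(((1/2)*(439 + 13)/(-151))/(-74923) + 234238/((-115858/245613))) = 8*(((1/2)*(-1/151)*452)*(-1/74923) + 234238/((-115858*1/245613))) = 8*(-226/151*(-1/74923) + 234238/(-115858/245613)) = 8*(226/11313373 + 234238*(-245613/115858)) = 8*(226/11313373 - 28765948947/57929) = 8*(-325439910123276277/655372384517) = -2603519280986210216/655372384517 ≈ -3.9726e+6)
u + k = -384398 - 2603519280986210216/655372384517 = -2855443114849775982/655372384517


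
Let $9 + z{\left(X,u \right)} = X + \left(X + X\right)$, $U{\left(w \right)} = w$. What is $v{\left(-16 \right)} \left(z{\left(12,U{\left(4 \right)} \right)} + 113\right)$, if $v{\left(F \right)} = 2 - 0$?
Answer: $280$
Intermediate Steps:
$v{\left(F \right)} = 2$ ($v{\left(F \right)} = 2 + 0 = 2$)
$z{\left(X,u \right)} = -9 + 3 X$ ($z{\left(X,u \right)} = -9 + \left(X + \left(X + X\right)\right) = -9 + \left(X + 2 X\right) = -9 + 3 X$)
$v{\left(-16 \right)} \left(z{\left(12,U{\left(4 \right)} \right)} + 113\right) = 2 \left(\left(-9 + 3 \cdot 12\right) + 113\right) = 2 \left(\left(-9 + 36\right) + 113\right) = 2 \left(27 + 113\right) = 2 \cdot 140 = 280$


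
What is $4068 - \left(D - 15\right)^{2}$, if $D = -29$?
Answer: $2132$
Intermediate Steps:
$4068 - \left(D - 15\right)^{2} = 4068 - \left(-29 - 15\right)^{2} = 4068 - \left(-44\right)^{2} = 4068 - 1936 = 2132$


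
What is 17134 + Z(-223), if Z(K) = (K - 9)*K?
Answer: 68870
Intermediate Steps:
Z(K) = K*(-9 + K) (Z(K) = (-9 + K)*K = K*(-9 + K))
17134 + Z(-223) = 17134 - 223*(-9 - 223) = 17134 - 223*(-232) = 17134 + 51736 = 68870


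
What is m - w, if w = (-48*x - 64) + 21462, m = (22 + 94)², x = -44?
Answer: -10054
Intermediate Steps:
m = 13456 (m = 116² = 13456)
w = 23510 (w = (-48*(-44) - 64) + 21462 = (2112 - 64) + 21462 = 2048 + 21462 = 23510)
m - w = 13456 - 1*23510 = 13456 - 23510 = -10054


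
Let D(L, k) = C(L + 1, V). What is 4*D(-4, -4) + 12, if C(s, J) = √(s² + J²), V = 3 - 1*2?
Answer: 12 + 4*√10 ≈ 24.649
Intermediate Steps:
V = 1 (V = 3 - 2 = 1)
C(s, J) = √(J² + s²)
D(L, k) = √(1 + (1 + L)²) (D(L, k) = √(1² + (L + 1)²) = √(1 + (1 + L)²))
4*D(-4, -4) + 12 = 4*√(1 + (1 - 4)²) + 12 = 4*√(1 + (-3)²) + 12 = 4*√(1 + 9) + 12 = 4*√10 + 12 = 12 + 4*√10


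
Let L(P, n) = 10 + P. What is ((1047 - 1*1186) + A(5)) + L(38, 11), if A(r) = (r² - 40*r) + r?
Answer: -261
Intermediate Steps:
A(r) = r² - 39*r
((1047 - 1*1186) + A(5)) + L(38, 11) = ((1047 - 1*1186) + 5*(-39 + 5)) + (10 + 38) = ((1047 - 1186) + 5*(-34)) + 48 = (-139 - 170) + 48 = -309 + 48 = -261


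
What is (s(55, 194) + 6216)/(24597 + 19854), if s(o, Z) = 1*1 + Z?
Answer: 2137/14817 ≈ 0.14423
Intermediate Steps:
s(o, Z) = 1 + Z
(s(55, 194) + 6216)/(24597 + 19854) = ((1 + 194) + 6216)/(24597 + 19854) = (195 + 6216)/44451 = 6411*(1/44451) = 2137/14817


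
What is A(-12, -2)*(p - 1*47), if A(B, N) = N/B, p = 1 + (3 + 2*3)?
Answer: -37/6 ≈ -6.1667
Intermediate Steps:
p = 10 (p = 1 + (3 + 6) = 1 + 9 = 10)
A(-12, -2)*(p - 1*47) = (-2/(-12))*(10 - 1*47) = (-2*(-1/12))*(10 - 47) = (⅙)*(-37) = -37/6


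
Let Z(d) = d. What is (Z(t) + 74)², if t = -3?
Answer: 5041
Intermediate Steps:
(Z(t) + 74)² = (-3 + 74)² = 71² = 5041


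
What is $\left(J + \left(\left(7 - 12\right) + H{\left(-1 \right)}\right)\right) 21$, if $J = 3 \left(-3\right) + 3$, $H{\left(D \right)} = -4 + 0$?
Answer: $-315$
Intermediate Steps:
$H{\left(D \right)} = -4$
$J = -6$ ($J = -9 + 3 = -6$)
$\left(J + \left(\left(7 - 12\right) + H{\left(-1 \right)}\right)\right) 21 = \left(-6 + \left(\left(7 - 12\right) - 4\right)\right) 21 = \left(-6 - 9\right) 21 = \left(-15\right) 21 = -315$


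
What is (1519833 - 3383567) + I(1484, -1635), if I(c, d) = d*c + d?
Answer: -4291709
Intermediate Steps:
I(c, d) = d + c*d (I(c, d) = c*d + d = d + c*d)
(1519833 - 3383567) + I(1484, -1635) = (1519833 - 3383567) - 1635*(1 + 1484) = -1863734 - 1635*1485 = -1863734 - 2427975 = -4291709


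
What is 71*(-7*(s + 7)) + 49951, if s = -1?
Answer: 46969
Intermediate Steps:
71*(-7*(s + 7)) + 49951 = 71*(-7*(-1 + 7)) + 49951 = 71*(-7*6) + 49951 = 71*(-42) + 49951 = -2982 + 49951 = 46969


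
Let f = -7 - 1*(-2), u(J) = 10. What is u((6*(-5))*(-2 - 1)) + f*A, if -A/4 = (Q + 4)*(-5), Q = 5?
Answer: -890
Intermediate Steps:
A = 180 (A = -4*(5 + 4)*(-5) = -36*(-5) = -4*(-45) = 180)
f = -5 (f = -7 + 2 = -5)
u((6*(-5))*(-2 - 1)) + f*A = 10 - 5*180 = 10 - 900 = -890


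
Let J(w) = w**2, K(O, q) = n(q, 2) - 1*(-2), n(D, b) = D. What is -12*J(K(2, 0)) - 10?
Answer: -58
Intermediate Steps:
K(O, q) = 2 + q (K(O, q) = q - 1*(-2) = q + 2 = 2 + q)
-12*J(K(2, 0)) - 10 = -12*(2 + 0)**2 - 10 = -12*2**2 - 10 = -12*4 - 10 = -48 - 10 = -58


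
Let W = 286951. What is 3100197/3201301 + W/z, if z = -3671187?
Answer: 10462786400588/11752574614287 ≈ 0.89025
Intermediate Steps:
3100197/3201301 + W/z = 3100197/3201301 + 286951/(-3671187) = 3100197*(1/3201301) + 286951*(-1/3671187) = 3100197/3201301 - 286951/3671187 = 10462786400588/11752574614287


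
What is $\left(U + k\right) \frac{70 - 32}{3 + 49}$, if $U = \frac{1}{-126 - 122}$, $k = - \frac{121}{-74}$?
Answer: $\frac{284373}{238576} \approx 1.192$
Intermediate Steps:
$k = \frac{121}{74}$ ($k = \left(-121\right) \left(- \frac{1}{74}\right) = \frac{121}{74} \approx 1.6351$)
$U = - \frac{1}{248}$ ($U = \frac{1}{-248} = - \frac{1}{248} \approx -0.0040323$)
$\left(U + k\right) \frac{70 - 32}{3 + 49} = \left(- \frac{1}{248} + \frac{121}{74}\right) \frac{70 - 32}{3 + 49} = \frac{14967 \frac{70 - 32}{52}}{9176} = \frac{14967 \cdot 38 \cdot \frac{1}{52}}{9176} = \frac{14967}{9176} \cdot \frac{19}{26} = \frac{284373}{238576}$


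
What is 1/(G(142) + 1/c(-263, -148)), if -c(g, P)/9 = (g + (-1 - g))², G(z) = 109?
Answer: 9/980 ≈ 0.0091837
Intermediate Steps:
c(g, P) = -9 (c(g, P) = -9*(g + (-1 - g))² = -9*(-1)² = -9*1 = -9)
1/(G(142) + 1/c(-263, -148)) = 1/(109 + 1/(-9)) = 1/(109 - ⅑) = 1/(980/9) = 9/980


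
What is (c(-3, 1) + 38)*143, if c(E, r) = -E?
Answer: 5863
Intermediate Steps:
(c(-3, 1) + 38)*143 = (-1*(-3) + 38)*143 = (3 + 38)*143 = 41*143 = 5863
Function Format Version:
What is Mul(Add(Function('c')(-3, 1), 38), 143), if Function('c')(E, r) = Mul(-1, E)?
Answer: 5863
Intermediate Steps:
Mul(Add(Function('c')(-3, 1), 38), 143) = Mul(Add(Mul(-1, -3), 38), 143) = Mul(Add(3, 38), 143) = Mul(41, 143) = 5863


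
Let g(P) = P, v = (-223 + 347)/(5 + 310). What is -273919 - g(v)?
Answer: -86284609/315 ≈ -2.7392e+5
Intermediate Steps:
v = 124/315 ≈ 0.39365
-273919 - g(v) = -273919 - 1*124/315 = -273919 - 124/315 = -86284609/315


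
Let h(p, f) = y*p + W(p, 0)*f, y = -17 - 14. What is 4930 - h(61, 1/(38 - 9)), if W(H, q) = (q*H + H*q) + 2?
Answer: 197807/29 ≈ 6820.9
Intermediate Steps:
W(H, q) = 2 + 2*H*q (W(H, q) = (H*q + H*q) + 2 = 2*H*q + 2 = 2 + 2*H*q)
y = -31
h(p, f) = -31*p + 2*f (h(p, f) = -31*p + (2 + 2*p*0)*f = -31*p + (2 + 0)*f = -31*p + 2*f)
4930 - h(61, 1/(38 - 9)) = 4930 - (-31*61 + 2/(38 - 9)) = 4930 - (-1891 + 2/29) = 4930 - 1*(-54837/29) = 4930 + 54837/29 = 197807/29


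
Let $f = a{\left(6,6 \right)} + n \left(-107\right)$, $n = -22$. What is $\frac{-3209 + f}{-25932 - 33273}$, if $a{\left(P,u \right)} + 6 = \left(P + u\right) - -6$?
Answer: $\frac{281}{19735} \approx 0.014239$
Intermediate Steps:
$a{\left(P,u \right)} = P + u$ ($a{\left(P,u \right)} = -6 - \left(-6 - P - u\right) = -6 + \left(\left(P + u\right) + 6\right) = -6 + \left(6 + P + u\right) = P + u$)
$f = 2366$ ($f = \left(6 + 6\right) - -2354 = 12 + 2354 = 2366$)
$\frac{-3209 + f}{-25932 - 33273} = \frac{-3209 + 2366}{-25932 - 33273} = - \frac{843}{-59205} = \left(-843\right) \left(- \frac{1}{59205}\right) = \frac{281}{19735}$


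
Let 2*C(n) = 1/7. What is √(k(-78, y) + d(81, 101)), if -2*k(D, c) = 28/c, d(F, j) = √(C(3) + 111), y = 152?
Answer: √(-6517 + 5054*√21770)/266 ≈ 3.2322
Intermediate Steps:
C(n) = 1/14 (C(n) = (½)/7 = (½)*(⅐) = 1/14)
d(F, j) = √21770/14 (d(F, j) = √(1/14 + 111) = √(1555/14) = √21770/14)
k(D, c) = -14/c
√(k(-78, y) + d(81, 101)) = √(-14/152 + √21770/14) = √(-14*1/152 + √21770/14) = √(-7/76 + √21770/14)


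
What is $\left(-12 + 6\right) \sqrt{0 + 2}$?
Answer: $- 6 \sqrt{2} \approx -8.4853$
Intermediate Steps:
$\left(-12 + 6\right) \sqrt{0 + 2} = - 6 \sqrt{2}$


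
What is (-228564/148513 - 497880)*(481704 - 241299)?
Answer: -17775997902766620/148513 ≈ -1.1969e+11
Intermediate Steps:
(-228564/148513 - 497880)*(481704 - 241299) = (-228564*1/148513 - 497880)*240405 = (-228564/148513 - 497880)*240405 = -73941881004/148513*240405 = -17775997902766620/148513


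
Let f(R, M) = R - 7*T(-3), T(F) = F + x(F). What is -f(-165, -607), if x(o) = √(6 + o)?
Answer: 144 + 7*√3 ≈ 156.12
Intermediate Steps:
T(F) = F + √(6 + F)
f(R, M) = 21 + R - 7*√3 (f(R, M) = R - 7*(-3 + √(6 - 3)) = R - 7*(-3 + √3) = R + (21 - 7*√3) = 21 + R - 7*√3)
-f(-165, -607) = -(21 - 165 - 7*√3) = -(-144 - 7*√3) = 144 + 7*√3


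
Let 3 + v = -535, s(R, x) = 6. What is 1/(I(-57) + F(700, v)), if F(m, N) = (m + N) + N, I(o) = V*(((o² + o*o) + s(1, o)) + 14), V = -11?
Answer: -1/72074 ≈ -1.3875e-5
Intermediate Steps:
v = -538 (v = -3 - 535 = -538)
I(o) = -220 - 22*o² (I(o) = -11*(((o² + o*o) + 6) + 14) = -11*(((o² + o²) + 6) + 14) = -11*((2*o² + 6) + 14) = -11*((6 + 2*o²) + 14) = -11*(20 + 2*o²) = -220 - 22*o²)
F(m, N) = m + 2*N (F(m, N) = (N + m) + N = m + 2*N)
1/(I(-57) + F(700, v)) = 1/((-220 - 22*(-57)²) + (700 + 2*(-538))) = 1/((-220 - 22*3249) + (700 - 1076)) = 1/((-220 - 71478) - 376) = 1/(-71698 - 376) = 1/(-72074) = -1/72074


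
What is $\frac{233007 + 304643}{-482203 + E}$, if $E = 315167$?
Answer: $- \frac{268825}{83518} \approx -3.2188$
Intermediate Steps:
$\frac{233007 + 304643}{-482203 + E} = \frac{233007 + 304643}{-482203 + 315167} = \frac{537650}{-167036} = 537650 \left(- \frac{1}{167036}\right) = - \frac{268825}{83518}$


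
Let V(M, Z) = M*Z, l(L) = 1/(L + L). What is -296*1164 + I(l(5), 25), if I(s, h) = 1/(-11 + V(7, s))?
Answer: -35488042/103 ≈ -3.4454e+5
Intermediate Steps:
l(L) = 1/(2*L)
I(s, h) = 1/(-11 + 7*s)
-296*1164 + I(l(5), 25) = -296*1164 + 1/(-11 + 7*((1/2)/5)) = -344544 + 1/(-11 + 7*((1/2)*(1/5))) = -344544 + 1/(-11 + 7*(1/10)) = -344544 + 1/(-11 + 7/10) = -344544 + 1/(-103/10) = -344544 - 10/103 = -35488042/103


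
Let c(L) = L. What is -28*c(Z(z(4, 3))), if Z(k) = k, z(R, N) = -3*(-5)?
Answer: -420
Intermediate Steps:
z(R, N) = 15
-28*c(Z(z(4, 3))) = -28*15 = -420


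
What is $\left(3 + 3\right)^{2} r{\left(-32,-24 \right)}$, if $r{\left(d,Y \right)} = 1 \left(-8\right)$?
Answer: $-288$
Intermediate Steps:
$r{\left(d,Y \right)} = -8$
$\left(3 + 3\right)^{2} r{\left(-32,-24 \right)} = \left(3 + 3\right)^{2} \left(-8\right) = 6^{2} \left(-8\right) = 36 \left(-8\right) = -288$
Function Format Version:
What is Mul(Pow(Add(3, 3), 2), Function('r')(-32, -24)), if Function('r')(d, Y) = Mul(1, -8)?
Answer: -288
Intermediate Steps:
Function('r')(d, Y) = -8
Mul(Pow(Add(3, 3), 2), Function('r')(-32, -24)) = Mul(Pow(Add(3, 3), 2), -8) = Mul(Pow(6, 2), -8) = Mul(36, -8) = -288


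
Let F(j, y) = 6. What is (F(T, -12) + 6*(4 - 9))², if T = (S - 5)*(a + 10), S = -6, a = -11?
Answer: 576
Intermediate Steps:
T = 11 (T = (-6 - 5)*(-11 + 10) = -11*(-1) = 11)
(F(T, -12) + 6*(4 - 9))² = (6 + 6*(4 - 9))² = (6 + 6*(-5))² = (6 - 30)² = (-24)² = 576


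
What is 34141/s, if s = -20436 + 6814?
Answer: -34141/13622 ≈ -2.5063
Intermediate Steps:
s = -13622
34141/s = 34141/(-13622) = 34141*(-1/13622) = -34141/13622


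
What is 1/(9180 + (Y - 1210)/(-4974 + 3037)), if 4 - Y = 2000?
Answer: 1937/17784866 ≈ 0.00010891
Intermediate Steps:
Y = -1996 (Y = 4 - 1*2000 = 4 - 2000 = -1996)
1/(9180 + (Y - 1210)/(-4974 + 3037)) = 1/(9180 + (-1996 - 1210)/(-4974 + 3037)) = 1/(9180 - 3206/(-1937)) = 1/(9180 - 3206*(-1/1937)) = 1/(9180 + 3206/1937) = 1/(17784866/1937) = 1937/17784866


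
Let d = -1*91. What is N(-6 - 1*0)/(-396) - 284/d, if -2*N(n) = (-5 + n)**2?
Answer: 21449/6552 ≈ 3.2737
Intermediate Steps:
d = -91
N(n) = -(-5 + n)**2/2
N(-6 - 1*0)/(-396) - 284/d = -(-5 + (-6 - 1*0))**2/2/(-396) - 284/(-91) = -(-5 + (-6 + 0))**2/2*(-1/396) - 284*(-1/91) = -(-5 - 6)**2/2*(-1/396) + 284/91 = -1/2*(-11)**2*(-1/396) + 284/91 = -1/2*121*(-1/396) + 284/91 = -121/2*(-1/396) + 284/91 = 11/72 + 284/91 = 21449/6552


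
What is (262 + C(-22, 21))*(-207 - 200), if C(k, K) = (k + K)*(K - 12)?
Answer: -102971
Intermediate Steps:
C(k, K) = (-12 + K)*(K + k) (C(k, K) = (K + k)*(-12 + K) = (-12 + K)*(K + k))
(262 + C(-22, 21))*(-207 - 200) = (262 + (21**2 - 12*21 - 12*(-22) + 21*(-22)))*(-207 - 200) = (262 + (441 - 252 + 264 - 462))*(-407) = (262 - 9)*(-407) = 253*(-407) = -102971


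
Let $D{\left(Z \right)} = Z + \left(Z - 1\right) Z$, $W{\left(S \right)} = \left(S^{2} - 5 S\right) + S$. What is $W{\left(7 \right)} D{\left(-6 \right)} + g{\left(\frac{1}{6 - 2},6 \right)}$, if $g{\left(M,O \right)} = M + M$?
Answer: $\frac{1513}{2} \approx 756.5$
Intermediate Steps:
$g{\left(M,O \right)} = 2 M$
$W{\left(S \right)} = S^{2} - 4 S$
$D{\left(Z \right)} = Z + Z \left(-1 + Z\right)$ ($D{\left(Z \right)} = Z + \left(-1 + Z\right) Z = Z + Z \left(-1 + Z\right)$)
$W{\left(7 \right)} D{\left(-6 \right)} + g{\left(\frac{1}{6 - 2},6 \right)} = 7 \left(-4 + 7\right) \left(-6\right)^{2} + \frac{2}{6 - 2} = 7 \cdot 3 \cdot 36 + \frac{2}{4} = 21 \cdot 36 + 2 \cdot \frac{1}{4} = 756 + \frac{1}{2} = \frac{1513}{2}$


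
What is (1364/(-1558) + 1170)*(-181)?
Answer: -164845388/779 ≈ -2.1161e+5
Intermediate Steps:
(1364/(-1558) + 1170)*(-181) = (1364*(-1/1558) + 1170)*(-181) = (-682/779 + 1170)*(-181) = (910748/779)*(-181) = -164845388/779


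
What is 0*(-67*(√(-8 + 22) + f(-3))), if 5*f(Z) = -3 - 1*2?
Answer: 0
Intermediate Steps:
f(Z) = -1 (f(Z) = (-3 - 1*2)/5 = (-3 - 2)/5 = (⅕)*(-5) = -1)
0*(-67*(√(-8 + 22) + f(-3))) = 0*(-67*(√(-8 + 22) - 1)) = 0*(-67*(√14 - 1)) = 0*(-67*(-1 + √14)) = 0*(67 - 67*√14) = 0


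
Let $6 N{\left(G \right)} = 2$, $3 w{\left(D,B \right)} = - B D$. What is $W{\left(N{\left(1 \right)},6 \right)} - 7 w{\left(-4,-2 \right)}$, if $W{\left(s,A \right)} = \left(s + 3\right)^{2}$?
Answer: $\frac{268}{9} \approx 29.778$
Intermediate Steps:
$w{\left(D,B \right)} = - \frac{B D}{3}$ ($w{\left(D,B \right)} = \frac{- B D}{3} = \frac{\left(-1\right) B D}{3} = - \frac{B D}{3}$)
$N{\left(G \right)} = \frac{1}{3}$ ($N{\left(G \right)} = \frac{1}{6} \cdot 2 = \frac{1}{3}$)
$W{\left(s,A \right)} = \left(3 + s\right)^{2}$
$W{\left(N{\left(1 \right)},6 \right)} - 7 w{\left(-4,-2 \right)} = \left(3 + \frac{1}{3}\right)^{2} - 7 \left(\left(- \frac{1}{3}\right) \left(-2\right) \left(-4\right)\right) = \left(\frac{10}{3}\right)^{2} - - \frac{56}{3} = \frac{100}{9} + \frac{56}{3} = \frac{268}{9}$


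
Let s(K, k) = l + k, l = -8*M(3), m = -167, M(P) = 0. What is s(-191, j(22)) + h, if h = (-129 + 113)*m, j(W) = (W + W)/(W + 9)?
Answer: 82876/31 ≈ 2673.4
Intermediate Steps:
l = 0 (l = -8*0 = 0)
j(W) = 2*W/(9 + W) (j(W) = (2*W)/(9 + W) = 2*W/(9 + W))
s(K, k) = k (s(K, k) = 0 + k = k)
h = 2672 (h = (-129 + 113)*(-167) = -16*(-167) = 2672)
s(-191, j(22)) + h = 2*22/(9 + 22) + 2672 = 2*22/31 + 2672 = 2*22*(1/31) + 2672 = 44/31 + 2672 = 82876/31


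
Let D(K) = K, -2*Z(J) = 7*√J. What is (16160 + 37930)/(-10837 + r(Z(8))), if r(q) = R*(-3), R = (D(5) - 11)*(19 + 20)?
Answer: -10818/2027 ≈ -5.3370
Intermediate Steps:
Z(J) = -7*√J/2
R = -234 (R = (5 - 11)*(19 + 20) = -6*39 = -234)
r(q) = 702 (r(q) = -234*(-3) = 702)
(16160 + 37930)/(-10837 + r(Z(8))) = (16160 + 37930)/(-10837 + 702) = 54090/(-10135) = 54090*(-1/10135) = -10818/2027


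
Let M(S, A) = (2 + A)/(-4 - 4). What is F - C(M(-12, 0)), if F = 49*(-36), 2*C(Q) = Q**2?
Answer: -56449/32 ≈ -1764.0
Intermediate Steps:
M(S, A) = -1/4 - A/8 (M(S, A) = (2 + A)/(-8) = (2 + A)*(-1/8) = -1/4 - A/8)
C(Q) = Q**2/2
F = -1764
F - C(M(-12, 0)) = -1764 - (-1/4 - 1/8*0)**2/2 = -1764 - (-1/4 + 0)**2/2 = -1764 - (-1/4)**2/2 = -1764 - 1/(2*16) = -1764 - 1*1/32 = -1764 - 1/32 = -56449/32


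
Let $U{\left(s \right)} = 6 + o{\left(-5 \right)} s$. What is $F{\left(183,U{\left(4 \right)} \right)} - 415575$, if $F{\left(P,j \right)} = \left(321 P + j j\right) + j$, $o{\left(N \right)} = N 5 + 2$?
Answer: $-349522$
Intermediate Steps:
$o{\left(N \right)} = 2 + 5 N$ ($o{\left(N \right)} = 5 N + 2 = 2 + 5 N$)
$U{\left(s \right)} = 6 - 23 s$ ($U{\left(s \right)} = 6 + \left(2 + 5 \left(-5\right)\right) s = 6 + \left(2 - 25\right) s = 6 - 23 s$)
$F{\left(P,j \right)} = j + j^{2} + 321 P$ ($F{\left(P,j \right)} = \left(321 P + j^{2}\right) + j = \left(j^{2} + 321 P\right) + j = j + j^{2} + 321 P$)
$F{\left(183,U{\left(4 \right)} \right)} - 415575 = \left(\left(6 - 92\right) + \left(6 - 92\right)^{2} + 321 \cdot 183\right) - 415575 = \left(\left(6 - 92\right) + \left(6 - 92\right)^{2} + 58743\right) - 415575 = \left(-86 + \left(-86\right)^{2} + 58743\right) - 415575 = \left(-86 + 7396 + 58743\right) - 415575 = 66053 - 415575 = -349522$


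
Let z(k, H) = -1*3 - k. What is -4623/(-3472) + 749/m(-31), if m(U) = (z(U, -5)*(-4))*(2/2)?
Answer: -4649/868 ≈ -5.3560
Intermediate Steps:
z(k, H) = -3 - k
m(U) = 12 + 4*U (m(U) = ((-3 - U)*(-4))*(2/2) = (12 + 4*U)*(2*(½)) = (12 + 4*U)*1 = 12 + 4*U)
-4623/(-3472) + 749/m(-31) = -4623/(-3472) + 749/(12 + 4*(-31)) = -4623*(-1/3472) + 749/(12 - 124) = 4623/3472 + 749/(-112) = 4623/3472 + 749*(-1/112) = 4623/3472 - 107/16 = -4649/868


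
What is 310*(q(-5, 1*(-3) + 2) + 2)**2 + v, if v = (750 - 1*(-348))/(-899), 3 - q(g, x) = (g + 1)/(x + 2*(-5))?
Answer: 724739832/108779 ≈ 6662.5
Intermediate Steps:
q(g, x) = 3 - (1 + g)/(-10 + x) (q(g, x) = 3 - (g + 1)/(x + 2*(-5)) = 3 - (1 + g)/(x - 10) = 3 - (1 + g)/(-10 + x))
v = -1098/899 (v = (750 + 348)*(-1/899) = 1098*(-1/899) = -1098/899 ≈ -1.2214)
310*(q(-5, 1*(-3) + 2) + 2)**2 + v = 310*((-31 - 1*(-5) + 3*(1*(-3) + 2))/(-10 + (1*(-3) + 2)) + 2)**2 - 1098/899 = 310*((-31 + 5 + 3*(-3 + 2))/(-10 + (-3 + 2)) + 2)**2 - 1098/899 = 310*((-31 + 5 + 3*(-1))/(-10 - 1) + 2)**2 - 1098/899 = 310*((-31 + 5 - 3)/(-11) + 2)**2 - 1098/899 = 310*(-1/11*(-29) + 2)**2 - 1098/899 = 310*(29/11 + 2)**2 - 1098/899 = 310*(51/11)**2 - 1098/899 = 310*(2601/121) - 1098/899 = 806310/121 - 1098/899 = 724739832/108779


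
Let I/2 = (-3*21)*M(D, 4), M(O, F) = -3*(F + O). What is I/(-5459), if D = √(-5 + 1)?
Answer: -1512/5459 - 756*I/5459 ≈ -0.27697 - 0.13849*I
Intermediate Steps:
D = 2*I (D = √(-4) = 2*I ≈ 2.0*I)
M(O, F) = -3*F - 3*O
I = 1512 + 756*I (I = 2*((-3*21)*(-3*4 - 6*I)) = 2*(-63*(-12 - 6*I)) = 2*(756 + 378*I) = 1512 + 756*I ≈ 1512.0 + 756.0*I)
I/(-5459) = (1512 + 756*I)/(-5459) = (1512 + 756*I)*(-1/5459) = -1512/5459 - 756*I/5459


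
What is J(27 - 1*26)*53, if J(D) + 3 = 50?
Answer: 2491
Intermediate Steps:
J(D) = 47 (J(D) = -3 + 50 = 47)
J(27 - 1*26)*53 = 47*53 = 2491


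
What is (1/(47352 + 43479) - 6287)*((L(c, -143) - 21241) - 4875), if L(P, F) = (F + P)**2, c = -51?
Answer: -2192849264640/30277 ≈ -7.2426e+7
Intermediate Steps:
(1/(47352 + 43479) - 6287)*((L(c, -143) - 21241) - 4875) = (1/(47352 + 43479) - 6287)*(((-143 - 51)**2 - 21241) - 4875) = (1/90831 - 6287)*(((-194)**2 - 21241) - 4875) = (1/90831 - 6287)*((37636 - 21241) - 4875) = -571054496*(16395 - 4875)/90831 = -571054496/90831*11520 = -2192849264640/30277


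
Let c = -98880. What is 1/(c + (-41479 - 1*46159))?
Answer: -1/186518 ≈ -5.3614e-6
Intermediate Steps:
1/(c + (-41479 - 1*46159)) = 1/(-98880 + (-41479 - 1*46159)) = 1/(-98880 + (-41479 - 46159)) = 1/(-98880 - 87638) = 1/(-186518) = -1/186518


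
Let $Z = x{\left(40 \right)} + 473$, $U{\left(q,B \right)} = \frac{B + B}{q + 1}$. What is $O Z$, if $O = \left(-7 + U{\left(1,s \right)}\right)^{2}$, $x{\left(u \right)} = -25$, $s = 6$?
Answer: $448$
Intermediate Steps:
$U{\left(q,B \right)} = \frac{2 B}{1 + q}$
$Z = 448$ ($Z = -25 + 473 = 448$)
$O = 1$ ($O = \left(-7 + 2 \cdot 6 \frac{1}{1 + 1}\right)^{2} = \left(-7 + 2 \cdot 6 \cdot \frac{1}{2}\right)^{2} = \left(-7 + 6\right)^{2} = \left(-1\right)^{2} = 1$)
$O Z = 1 \cdot 448 = 448$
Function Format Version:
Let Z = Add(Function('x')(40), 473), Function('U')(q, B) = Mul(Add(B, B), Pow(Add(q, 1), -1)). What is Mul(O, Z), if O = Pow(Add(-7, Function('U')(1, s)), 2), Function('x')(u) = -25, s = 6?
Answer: 448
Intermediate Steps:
Function('U')(q, B) = Mul(2, B, Pow(Add(1, q), -1)) (Function('U')(q, B) = Mul(Mul(2, B), Pow(Add(1, q), -1)) = Mul(2, B, Pow(Add(1, q), -1)))
Z = 448 (Z = Add(-25, 473) = 448)
O = 1 (O = Pow(Add(-7, Mul(2, 6, Pow(Add(1, 1), -1))), 2) = Pow(Add(-7, Mul(2, 6, Pow(2, -1))), 2) = Pow(Add(-7, Mul(2, 6, Rational(1, 2))), 2) = Pow(Add(-7, 6), 2) = Pow(-1, 2) = 1)
Mul(O, Z) = Mul(1, 448) = 448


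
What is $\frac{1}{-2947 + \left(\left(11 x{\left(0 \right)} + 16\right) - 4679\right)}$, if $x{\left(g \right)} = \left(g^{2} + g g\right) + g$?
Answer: $- \frac{1}{7610} \approx -0.00013141$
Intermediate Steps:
$x{\left(g \right)} = g + 2 g^{2}$ ($x{\left(g \right)} = \left(g^{2} + g^{2}\right) + g = 2 g^{2} + g = g + 2 g^{2}$)
$\frac{1}{-2947 + \left(\left(11 x{\left(0 \right)} + 16\right) - 4679\right)} = \frac{1}{-2947 - \left(4663 - 0 \left(1 + 2 \cdot 0\right)\right)} = \frac{1}{-2947 - \left(4663 - 0 \left(1 + 0\right)\right)} = \frac{1}{-2947 - \left(4663 - 0 \cdot 1\right)} = \frac{1}{-2947 + \left(\left(11 \cdot 0 + 16\right) - 4679\right)} = \frac{1}{-2947 + \left(\left(0 + 16\right) - 4679\right)} = \frac{1}{-2947 + \left(16 - 4679\right)} = \frac{1}{-2947 - 4663} = \frac{1}{-7610} = - \frac{1}{7610}$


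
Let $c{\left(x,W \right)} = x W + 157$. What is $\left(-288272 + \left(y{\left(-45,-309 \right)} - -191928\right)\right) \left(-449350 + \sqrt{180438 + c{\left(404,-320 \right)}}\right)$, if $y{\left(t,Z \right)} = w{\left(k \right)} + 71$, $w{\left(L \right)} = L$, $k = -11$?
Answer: $43265215400 - 96284 \sqrt{51315} \approx 4.3243 \cdot 10^{10}$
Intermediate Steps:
$y{\left(t,Z \right)} = 60$ ($y{\left(t,Z \right)} = -11 + 71 = 60$)
$c{\left(x,W \right)} = 157 + W x$ ($c{\left(x,W \right)} = W x + 157 = 157 + W x$)
$\left(-288272 + \left(y{\left(-45,-309 \right)} - -191928\right)\right) \left(-449350 + \sqrt{180438 + c{\left(404,-320 \right)}}\right) = \left(-288272 + \left(60 - -191928\right)\right) \left(-449350 + \sqrt{180438 + \left(157 - 129280\right)}\right) = \left(-288272 + \left(60 + 191928\right)\right) \left(-449350 + \sqrt{180438 + \left(157 - 129280\right)}\right) = \left(-288272 + 191988\right) \left(-449350 + \sqrt{180438 - 129123}\right) = - 96284 \left(-449350 + \sqrt{51315}\right) = 43265215400 - 96284 \sqrt{51315}$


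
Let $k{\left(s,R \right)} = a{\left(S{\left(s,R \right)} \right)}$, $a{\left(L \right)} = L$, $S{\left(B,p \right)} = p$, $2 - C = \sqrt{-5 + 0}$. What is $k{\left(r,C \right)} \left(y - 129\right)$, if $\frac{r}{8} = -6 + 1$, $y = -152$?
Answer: $-562 + 281 i \sqrt{5} \approx -562.0 + 628.33 i$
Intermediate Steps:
$C = 2 - i \sqrt{5}$ ($C = 2 - \sqrt{-5 + 0} = 2 - \sqrt{-5} = 2 - i \sqrt{5} \approx 2.0 - 2.2361 i$)
$r = -40$ ($r = 8 \left(-6 + 1\right) = 8 \left(-5\right) = -40$)
$k{\left(s,R \right)} = R$
$k{\left(r,C \right)} \left(y - 129\right) = \left(2 - i \sqrt{5}\right) \left(-152 - 129\right) = \left(2 - i \sqrt{5}\right) \left(-281\right) = -562 + 281 i \sqrt{5}$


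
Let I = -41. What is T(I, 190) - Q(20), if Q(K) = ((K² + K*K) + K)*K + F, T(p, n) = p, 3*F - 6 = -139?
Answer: -49190/3 ≈ -16397.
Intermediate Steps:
F = -133/3 (F = 2 + (⅓)*(-139) = 2 - 139/3 = -133/3 ≈ -44.333)
Q(K) = -133/3 + K*(K + 2*K²) (Q(K) = ((K² + K*K) + K)*K - 133/3 = ((K² + K²) + K)*K - 133/3 = (2*K² + K)*K - 133/3 = (K + 2*K²)*K - 133/3 = K*(K + 2*K²) - 133/3 = -133/3 + K*(K + 2*K²))
T(I, 190) - Q(20) = -41 - (-133/3 + 20² + 2*20³) = -41 - (-133/3 + 400 + 2*8000) = -41 - (-133/3 + 400 + 16000) = -41 - 1*49067/3 = -41 - 49067/3 = -49190/3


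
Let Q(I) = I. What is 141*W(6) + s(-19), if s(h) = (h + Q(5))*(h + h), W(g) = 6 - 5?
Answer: 673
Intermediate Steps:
W(g) = 1
s(h) = 2*h*(5 + h) (s(h) = (h + 5)*(h + h) = (5 + h)*(2*h) = 2*h*(5 + h))
141*W(6) + s(-19) = 141*1 + 2*(-19)*(5 - 19) = 141 + 2*(-19)*(-14) = 141 + 532 = 673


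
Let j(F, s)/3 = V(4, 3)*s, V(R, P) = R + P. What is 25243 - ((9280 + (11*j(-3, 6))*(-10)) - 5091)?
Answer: 34914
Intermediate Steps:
V(R, P) = P + R
j(F, s) = 21*s (j(F, s) = 3*((3 + 4)*s) = 3*(7*s) = 21*s)
25243 - ((9280 + (11*j(-3, 6))*(-10)) - 5091) = 25243 - ((9280 + (11*(21*6))*(-10)) - 5091) = 25243 - ((9280 + (11*126)*(-10)) - 5091) = 25243 - ((9280 + 1386*(-10)) - 5091) = 25243 - ((9280 - 13860) - 5091) = 25243 - (-4580 - 5091) = 25243 - 1*(-9671) = 25243 + 9671 = 34914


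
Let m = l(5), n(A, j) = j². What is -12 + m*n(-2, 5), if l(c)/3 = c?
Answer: 363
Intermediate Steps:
l(c) = 3*c
m = 15 (m = 3*5 = 15)
-12 + m*n(-2, 5) = -12 + 15*5² = -12 + 15*25 = -12 + 375 = 363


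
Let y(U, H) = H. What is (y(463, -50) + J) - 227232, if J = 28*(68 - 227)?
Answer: -231734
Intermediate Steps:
J = -4452 (J = 28*(-159) = -4452)
(y(463, -50) + J) - 227232 = (-50 - 4452) - 227232 = -4502 - 227232 = -231734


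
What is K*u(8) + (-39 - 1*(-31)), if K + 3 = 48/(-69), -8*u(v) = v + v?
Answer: -14/23 ≈ -0.60870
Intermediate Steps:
u(v) = -v/4 (u(v) = -(v + v)/8 = -v/4)
K = -85/23 (K = -3 + 48/(-69) = -3 + 48*(-1/69) = -3 - 16/23 = -85/23 ≈ -3.6957)
K*u(8) + (-39 - 1*(-31)) = -(-85)*8/92 + (-39 - 1*(-31)) = -85/23*(-2) + (-39 + 31) = 170/23 - 8 = -14/23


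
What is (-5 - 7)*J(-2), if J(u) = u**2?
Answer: -48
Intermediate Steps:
(-5 - 7)*J(-2) = (-5 - 7)*(-2)**2 = -12*4 = -48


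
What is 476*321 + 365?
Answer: 153161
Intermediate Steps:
476*321 + 365 = 152796 + 365 = 153161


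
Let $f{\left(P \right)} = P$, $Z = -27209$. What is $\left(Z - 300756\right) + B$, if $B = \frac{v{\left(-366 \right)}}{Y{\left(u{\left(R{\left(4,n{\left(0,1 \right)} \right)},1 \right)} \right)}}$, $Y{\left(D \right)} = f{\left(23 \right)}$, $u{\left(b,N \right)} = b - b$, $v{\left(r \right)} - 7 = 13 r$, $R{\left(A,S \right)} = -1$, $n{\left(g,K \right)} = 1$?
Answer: $- \frac{7547946}{23} \approx -3.2817 \cdot 10^{5}$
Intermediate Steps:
$v{\left(r \right)} = 7 + 13 r$
$u{\left(b,N \right)} = 0$
$Y{\left(D \right)} = 23$
$B = - \frac{4751}{23}$ ($B = \frac{7 + 13 \left(-366\right)}{23} = \left(7 - 4758\right) \frac{1}{23} = \left(-4751\right) \frac{1}{23} = - \frac{4751}{23} \approx -206.57$)
$\left(Z - 300756\right) + B = \left(-27209 - 300756\right) - \frac{4751}{23} = -327965 - \frac{4751}{23} = - \frac{7547946}{23}$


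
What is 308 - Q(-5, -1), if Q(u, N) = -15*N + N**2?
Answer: 292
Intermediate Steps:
Q(u, N) = N**2 - 15*N
308 - Q(-5, -1) = 308 - (-1)*(-15 - 1) = 308 - (-1)*(-16) = 308 - 1*16 = 308 - 16 = 292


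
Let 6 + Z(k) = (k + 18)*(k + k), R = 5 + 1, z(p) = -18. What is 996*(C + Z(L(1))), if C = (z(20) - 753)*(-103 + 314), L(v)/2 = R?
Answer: -161319132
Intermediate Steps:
R = 6
L(v) = 12 (L(v) = 2*6 = 12)
Z(k) = -6 + 2*k*(18 + k) (Z(k) = -6 + (k + 18)*(k + k) = -6 + (18 + k)*(2*k) = -6 + 2*k*(18 + k))
C = -162681 (C = (-18 - 753)*(-103 + 314) = -771*211 = -162681)
996*(C + Z(L(1))) = 996*(-162681 + (-6 + 2*12**2 + 36*12)) = 996*(-162681 + (-6 + 2*144 + 432)) = 996*(-162681 + (-6 + 288 + 432)) = 996*(-162681 + 714) = 996*(-161967) = -161319132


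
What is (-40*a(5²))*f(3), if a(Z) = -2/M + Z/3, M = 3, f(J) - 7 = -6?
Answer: -920/3 ≈ -306.67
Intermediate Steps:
f(J) = 1 (f(J) = 7 - 6 = 1)
a(Z) = -⅔ + Z/3 (a(Z) = -2/3 + Z/3 = -2*⅓ + Z*(⅓) = -⅔ + Z/3)
(-40*a(5²))*f(3) = -40*(-⅔ + (⅓)*5²)*1 = -40*(-⅔ + (⅓)*25)*1 = -40*(-⅔ + 25/3)*1 = -40*23/3*1 = -920/3*1 = -920/3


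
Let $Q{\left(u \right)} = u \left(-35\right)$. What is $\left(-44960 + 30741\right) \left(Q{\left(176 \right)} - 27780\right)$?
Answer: $482592860$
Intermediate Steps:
$Q{\left(u \right)} = - 35 u$
$\left(-44960 + 30741\right) \left(Q{\left(176 \right)} - 27780\right) = \left(-44960 + 30741\right) \left(\left(-35\right) 176 - 27780\right) = - 14219 \left(-6160 - 27780\right) = \left(-14219\right) \left(-33940\right) = 482592860$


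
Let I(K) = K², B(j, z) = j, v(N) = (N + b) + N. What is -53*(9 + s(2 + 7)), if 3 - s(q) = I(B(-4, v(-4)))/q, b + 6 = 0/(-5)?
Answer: -4876/9 ≈ -541.78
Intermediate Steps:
b = -6 (b = -6 + 0/(-5) = -6 + 0*(-⅕) = -6 + 0 = -6)
v(N) = -6 + 2*N (v(N) = (N - 6) + N = (-6 + N) + N = -6 + 2*N)
s(q) = 3 - 16/q (s(q) = 3 - (-4)²/q = 3 - 16/q)
-53*(9 + s(2 + 7)) = -53*(9 + (3 - 16/(2 + 7))) = -53*(9 + (3 - 16/9)) = -53*(9 + 11/9) = -53*92/9 = -4876/9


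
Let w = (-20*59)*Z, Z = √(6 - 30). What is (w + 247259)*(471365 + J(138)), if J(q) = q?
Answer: 116583360277 - 1112747080*I*√6 ≈ 1.1658e+11 - 2.7257e+9*I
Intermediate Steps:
Z = 2*I*√6 (Z = √(-24) = 2*I*√6 ≈ 4.899*I)
w = -2360*I*√6 (w = (-20*59)*(2*I*√6) = -2360*I*√6 ≈ -5780.8*I)
(w + 247259)*(471365 + J(138)) = (-2360*I*√6 + 247259)*(471365 + 138) = (247259 - 2360*I*√6)*471503 = 116583360277 - 1112747080*I*√6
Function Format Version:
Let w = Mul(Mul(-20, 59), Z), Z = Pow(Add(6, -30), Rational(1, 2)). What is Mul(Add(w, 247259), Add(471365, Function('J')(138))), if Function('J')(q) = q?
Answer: Add(116583360277, Mul(-1112747080, I, Pow(6, Rational(1, 2)))) ≈ Add(1.1658e+11, Mul(-2.7257e+9, I))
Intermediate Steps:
Z = Mul(2, I, Pow(6, Rational(1, 2))) (Z = Pow(-24, Rational(1, 2)) = Mul(2, I, Pow(6, Rational(1, 2))) ≈ Mul(4.8990, I))
w = Mul(-2360, I, Pow(6, Rational(1, 2))) (w = Mul(Mul(-20, 59), Mul(2, I, Pow(6, Rational(1, 2)))) = Mul(-1180, Mul(2, I, Pow(6, Rational(1, 2)))) = Mul(-2360, I, Pow(6, Rational(1, 2))) ≈ Mul(-5780.8, I))
Mul(Add(w, 247259), Add(471365, Function('J')(138))) = Mul(Add(Mul(-2360, I, Pow(6, Rational(1, 2))), 247259), Add(471365, 138)) = Mul(Add(247259, Mul(-2360, I, Pow(6, Rational(1, 2)))), 471503) = Add(116583360277, Mul(-1112747080, I, Pow(6, Rational(1, 2))))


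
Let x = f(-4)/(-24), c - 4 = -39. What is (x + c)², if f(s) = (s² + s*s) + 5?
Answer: 769129/576 ≈ 1335.3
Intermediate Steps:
f(s) = 5 + 2*s² (f(s) = (s² + s²) + 5 = 2*s² + 5 = 5 + 2*s²)
c = -35 (c = 4 - 39 = -35)
x = -37/24 (x = (5 + 2*(-4)²)/(-24) = (5 + 2*16)*(-1/24) = (5 + 32)*(-1/24) = 37*(-1/24) = -37/24 ≈ -1.5417)
(x + c)² = (-37/24 - 35)² = (-877/24)² = 769129/576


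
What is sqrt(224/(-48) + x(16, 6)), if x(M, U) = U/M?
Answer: I*sqrt(618)/12 ≈ 2.0716*I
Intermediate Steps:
sqrt(224/(-48) + x(16, 6)) = sqrt(224/(-48) + 6/16) = sqrt(224*(-1/48) + 6*(1/16)) = sqrt(-14/3 + 3/8) = sqrt(-103/24) = I*sqrt(618)/12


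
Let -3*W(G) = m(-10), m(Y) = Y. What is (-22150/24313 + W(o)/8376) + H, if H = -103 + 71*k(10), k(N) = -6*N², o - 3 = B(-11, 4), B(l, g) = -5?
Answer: -13044700893031/305468532 ≈ -42704.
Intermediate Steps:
o = -2 (o = 3 - 5 = -2)
W(G) = 10/3 (W(G) = -⅓*(-10) = 10/3)
H = -42703 (H = -103 + 71*(-6*10²) = -103 + 71*(-6*100) = -103 + 71*(-600) = -103 - 42600 = -42703)
(-22150/24313 + W(o)/8376) + H = (-22150/24313 + (10/3)/8376) - 42703 = (-22150*1/24313 + (10/3)*(1/8376)) - 42703 = (-22150/24313 + 5/12564) - 42703 = -278171035/305468532 - 42703 = -13044700893031/305468532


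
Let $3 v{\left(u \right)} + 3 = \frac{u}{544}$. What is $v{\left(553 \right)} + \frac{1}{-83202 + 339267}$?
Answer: $- \frac{30699167}{46433120} \approx -0.66115$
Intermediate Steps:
$v{\left(u \right)} = -1 + \frac{u}{1632}$ ($v{\left(u \right)} = -1 + \frac{u \frac{1}{544}}{3} = -1 + \frac{\frac{1}{544} u}{3} = -1 + \frac{u}{1632}$)
$v{\left(553 \right)} + \frac{1}{-83202 + 339267} = \left(-1 + \frac{1}{1632} \cdot 553\right) + \frac{1}{-83202 + 339267} = \left(-1 + \frac{553}{1632}\right) + \frac{1}{256065} = - \frac{1079}{1632} + \frac{1}{256065} = - \frac{30699167}{46433120}$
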